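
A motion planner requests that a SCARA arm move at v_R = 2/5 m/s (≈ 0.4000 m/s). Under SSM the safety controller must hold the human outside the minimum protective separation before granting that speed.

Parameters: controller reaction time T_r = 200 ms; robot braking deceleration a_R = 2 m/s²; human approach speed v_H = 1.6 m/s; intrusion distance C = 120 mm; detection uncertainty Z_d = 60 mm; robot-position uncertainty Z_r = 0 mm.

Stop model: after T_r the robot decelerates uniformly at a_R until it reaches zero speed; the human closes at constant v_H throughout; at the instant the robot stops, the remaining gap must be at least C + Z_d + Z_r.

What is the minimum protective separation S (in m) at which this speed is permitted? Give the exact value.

S_min = 47/50 m = 0.9400 m

stop time T_s = (2/5)/2 = 0.2000 s
robot covers v_R·T_r = 0.4000·0.2000 = 0.0800 m before braking
robot under decel: 0.4000²/(2·2.0000) = 0.0400 m
person approaches 1.6000·(0.2000+0.2000) = 0.6400 m
margins: 0.1200+0.0600+0.0000 = 0.1800 m
S_min ≈ 0.0800+0.0400+0.6400+0.1800  ⇒  S_min = 47/50 m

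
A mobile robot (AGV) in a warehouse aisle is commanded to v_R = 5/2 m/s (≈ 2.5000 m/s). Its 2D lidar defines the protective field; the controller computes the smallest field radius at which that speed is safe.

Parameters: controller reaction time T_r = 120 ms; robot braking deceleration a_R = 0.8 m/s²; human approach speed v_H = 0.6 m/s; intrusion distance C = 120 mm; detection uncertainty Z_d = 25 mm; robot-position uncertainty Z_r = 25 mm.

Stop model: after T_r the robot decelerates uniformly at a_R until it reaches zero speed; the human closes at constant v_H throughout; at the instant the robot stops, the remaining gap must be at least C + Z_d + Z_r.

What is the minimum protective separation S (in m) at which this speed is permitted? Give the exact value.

S_min = 25293/4000 m = 6.3232 m

stop time T_s = (5/2)/(4/5) = 3.1250 s
robot covers v_R·T_r = 2.5000·0.1200 = 0.3000 m before braking
braking distance = 2.5000²/(2·0.8000) = 3.9062 m
human closes 0.6000·3.2450 = 1.9470 m
margins: 0.1200+0.0250+0.0250 = 0.1700 m
S_min ≈ 0.3000+3.9062+1.9470+0.1700  ⇒  S_min = 25293/4000 m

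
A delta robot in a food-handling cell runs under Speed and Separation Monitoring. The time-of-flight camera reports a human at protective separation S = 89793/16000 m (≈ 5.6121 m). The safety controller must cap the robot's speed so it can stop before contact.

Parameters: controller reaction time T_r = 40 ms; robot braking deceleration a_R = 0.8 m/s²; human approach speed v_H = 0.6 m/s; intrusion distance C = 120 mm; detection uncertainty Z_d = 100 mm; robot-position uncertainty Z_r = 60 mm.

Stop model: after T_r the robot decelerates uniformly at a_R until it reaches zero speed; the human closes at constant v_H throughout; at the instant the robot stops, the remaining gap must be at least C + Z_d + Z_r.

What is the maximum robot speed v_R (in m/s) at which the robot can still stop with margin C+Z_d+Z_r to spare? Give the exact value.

v_R_max = 47/20 m/s = 2.3500 m/s

quadratic (5/8)·v² + (79/100)·v + (-84929/16000) = 0
  disc = (79/100)² − 4·(5/8)·(-84929/16000) = 2223081/160000 ; √disc = 1491/400
  v_R = (−(79/100) + 1491/400) / (2·(5/8)) = 47/20 m/s
check:
stop time T_s = (47/20)/(4/5) = 2.9375 s
robot in T_r: 2.3500·0.0400 = 0.0940 m
robot under decel: 2.3500²/(2·0.8000) = 3.4516 m
human over T_r+T_s: 0.6000·(0.0400+2.9375) = 1.7865 m
residual clearance needed = 0.1200+0.1000+0.0600 = 0.2800 m
sum ≈ 0.0940+3.4516+1.7865+0.2800 ≈ 5.6121 m = S ✓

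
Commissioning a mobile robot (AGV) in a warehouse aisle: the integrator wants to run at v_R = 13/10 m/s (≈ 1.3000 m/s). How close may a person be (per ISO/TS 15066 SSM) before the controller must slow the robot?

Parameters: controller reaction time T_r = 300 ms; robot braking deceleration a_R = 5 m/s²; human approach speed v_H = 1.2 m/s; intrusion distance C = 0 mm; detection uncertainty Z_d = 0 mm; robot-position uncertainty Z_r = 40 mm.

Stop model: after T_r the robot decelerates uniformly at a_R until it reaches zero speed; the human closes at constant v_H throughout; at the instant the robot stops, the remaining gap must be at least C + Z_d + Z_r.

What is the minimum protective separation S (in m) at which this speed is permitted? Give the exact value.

S_min = 1271/1000 m = 1.2710 m

T_s = v_R/a_R = (13/10)/5 = 0.2600 s
reaction-phase robot travel = 1.3000·0.3000 = 0.3900 m
robot covers 1.3000·0.2600 − ½·5.0000·0.2600² = 0.1690 m while stopping
person approaches 1.2000·(0.3000+0.2600) = 0.6720 m
margins: 0.0000+0.0000+0.0400 = 0.0400 m
S_min ≈ 0.3900+0.1690+0.6720+0.0400  ⇒  S_min = 1271/1000 m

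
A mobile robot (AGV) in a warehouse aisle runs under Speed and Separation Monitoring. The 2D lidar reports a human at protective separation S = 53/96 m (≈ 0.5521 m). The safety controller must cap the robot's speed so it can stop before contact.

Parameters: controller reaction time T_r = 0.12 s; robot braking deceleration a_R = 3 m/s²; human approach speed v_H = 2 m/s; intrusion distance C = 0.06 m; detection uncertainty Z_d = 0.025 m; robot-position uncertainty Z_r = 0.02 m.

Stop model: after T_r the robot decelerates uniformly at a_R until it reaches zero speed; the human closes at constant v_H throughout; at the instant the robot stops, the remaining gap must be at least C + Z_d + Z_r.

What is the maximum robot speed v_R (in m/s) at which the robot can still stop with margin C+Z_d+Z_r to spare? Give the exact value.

v_R_max = 1/4 m/s = 0.2500 m/s

collect terms ⇒ (1/6)·v_R² + (59/75)·v_R + (-497/2400) = 0
  disc = (59/75)² − 4·(1/6)·(-497/2400) = 7569/10000 ; √disc = 87/100
  v_R = (−(59/75) + 87/100) / (2·(1/6)) = 1/4 m/s
check:
stop time T_s = (1/4)/3 = 0.0833 s
robot covers v_R·T_r = 0.2500·0.1200 = 0.0300 m before braking
braking distance = 0.2500²/(2·3.0000) = 0.0104 m
person approaches 2.0000·(0.1200+0.0833) = 0.4067 m
residual clearance needed = 0.0600+0.0250+0.0200 = 0.1050 m
sum ≈ 0.0300+0.0104+0.4067+0.1050 ≈ 0.5521 m = S ✓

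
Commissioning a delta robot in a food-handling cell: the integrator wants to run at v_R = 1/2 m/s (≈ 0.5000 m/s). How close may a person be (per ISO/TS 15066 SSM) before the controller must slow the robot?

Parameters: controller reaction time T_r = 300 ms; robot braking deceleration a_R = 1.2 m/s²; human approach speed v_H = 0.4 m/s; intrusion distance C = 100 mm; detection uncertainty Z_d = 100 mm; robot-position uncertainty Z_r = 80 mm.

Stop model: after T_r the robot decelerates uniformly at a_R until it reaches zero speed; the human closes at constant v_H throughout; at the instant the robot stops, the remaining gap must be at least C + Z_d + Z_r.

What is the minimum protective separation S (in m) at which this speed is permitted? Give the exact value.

S_min = 197/240 m = 0.8208 m

braking lasts T_s = (1/2)/(6/5) = 0.4167 s
robot in T_r: 0.5000·0.3000 = 0.1500 m
braking distance = 0.5000²/(2·1.2000) = 0.1042 m
human closes 0.4000·0.7167 = 0.2867 m
C+Z_d+Z_r = 0.1000+0.1000+0.0800 = 0.2800 m
S_min ≈ 0.1500+0.1042+0.2867+0.2800  ⇒  S_min = 197/240 m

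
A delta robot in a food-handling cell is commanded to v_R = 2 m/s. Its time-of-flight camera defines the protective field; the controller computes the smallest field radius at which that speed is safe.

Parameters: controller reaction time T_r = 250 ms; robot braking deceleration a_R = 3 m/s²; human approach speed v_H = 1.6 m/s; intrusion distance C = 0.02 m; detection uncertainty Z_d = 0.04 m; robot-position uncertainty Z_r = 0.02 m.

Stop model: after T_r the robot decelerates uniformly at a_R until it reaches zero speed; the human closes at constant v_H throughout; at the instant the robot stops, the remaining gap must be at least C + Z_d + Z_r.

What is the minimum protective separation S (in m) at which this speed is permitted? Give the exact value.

stop time T_s = 2/3 = 0.6667 s
robot covers v_R·T_r = 2.0000·0.2500 = 0.5000 m before braking
robot covers 2.0000·0.6667 − ½·3.0000·0.6667² = 0.6667 m while stopping
person approaches 1.6000·(0.2500+0.6667) = 1.4667 m
residual clearance needed = 0.0200+0.0400+0.0200 = 0.0800 m
S_min ≈ 0.5000+0.6667+1.4667+0.0800  ⇒  S_min = 407/150 m

S_min = 407/150 m = 2.7133 m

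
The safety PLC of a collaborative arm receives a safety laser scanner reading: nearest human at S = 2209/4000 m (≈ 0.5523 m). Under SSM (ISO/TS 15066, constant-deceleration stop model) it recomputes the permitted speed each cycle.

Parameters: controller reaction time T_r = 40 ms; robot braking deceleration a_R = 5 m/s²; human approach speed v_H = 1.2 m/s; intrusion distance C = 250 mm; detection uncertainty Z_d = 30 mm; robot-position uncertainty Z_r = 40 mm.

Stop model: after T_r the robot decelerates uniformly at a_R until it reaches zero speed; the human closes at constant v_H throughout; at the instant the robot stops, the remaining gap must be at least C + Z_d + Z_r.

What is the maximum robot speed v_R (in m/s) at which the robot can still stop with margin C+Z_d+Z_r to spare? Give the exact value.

v_R_max = 11/20 m/s = 0.5500 m/s

quadratic (1/10)·v² + (7/25)·v + (-737/4000) = 0
  disc = (7/25)² − 4·(1/10)·(-737/4000) = 1521/10000 ; √disc = 39/100
  v_R = (−(7/25) + 39/100) / (2·(1/10)) = 11/20 m/s
check:
T_s = v_R/a_R = (11/20)/5 = 0.1100 s
reaction-phase robot travel = 0.5500·0.0400 = 0.0220 m
robot under decel: 0.5500²/(2·5.0000) = 0.0302 m
person approaches 1.2000·(0.0400+0.1100) = 0.1800 m
margins: 0.2500+0.0300+0.0400 = 0.3200 m
sum ≈ 0.0220+0.0302+0.1800+0.3200 ≈ 0.5523 m = S ✓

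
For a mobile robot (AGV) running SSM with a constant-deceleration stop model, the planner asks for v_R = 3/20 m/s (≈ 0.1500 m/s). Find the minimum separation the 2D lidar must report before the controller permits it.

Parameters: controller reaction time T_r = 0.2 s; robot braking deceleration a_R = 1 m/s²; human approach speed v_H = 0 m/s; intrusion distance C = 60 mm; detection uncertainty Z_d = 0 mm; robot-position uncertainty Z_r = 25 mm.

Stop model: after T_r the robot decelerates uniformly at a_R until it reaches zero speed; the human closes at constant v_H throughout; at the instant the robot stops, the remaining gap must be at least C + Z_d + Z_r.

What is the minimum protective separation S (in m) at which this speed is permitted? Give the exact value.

S_min = 101/800 m = 0.1263 m

stop time T_s = (3/20)/1 = 0.1500 s
robot in T_r: 0.1500·0.2000 = 0.0300 m
robot under decel: 0.1500²/(2·1.0000) = 0.0112 m
person approaches 0.0000·(0.2000+0.1500) = 0.0000 m
margins: 0.0600+0.0000+0.0250 = 0.0850 m
S_min ≈ 0.0300+0.0112+0.0000+0.0850  ⇒  S_min = 101/800 m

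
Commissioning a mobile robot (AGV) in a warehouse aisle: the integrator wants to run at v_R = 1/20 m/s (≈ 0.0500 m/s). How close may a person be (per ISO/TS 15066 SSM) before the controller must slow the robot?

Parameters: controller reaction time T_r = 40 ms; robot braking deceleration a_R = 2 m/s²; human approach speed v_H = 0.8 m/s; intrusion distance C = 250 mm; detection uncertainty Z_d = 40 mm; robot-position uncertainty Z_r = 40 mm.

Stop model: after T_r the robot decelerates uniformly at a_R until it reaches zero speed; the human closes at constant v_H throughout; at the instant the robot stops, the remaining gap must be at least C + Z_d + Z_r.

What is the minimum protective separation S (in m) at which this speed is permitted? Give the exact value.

S_min = 3077/8000 m = 0.3846 m

stop time T_s = (1/20)/2 = 0.0250 s
robot in T_r: 0.0500·0.0400 = 0.0020 m
braking distance = 0.0500²/(2·2.0000) = 0.0006 m
human over T_r+T_s: 0.8000·(0.0400+0.0250) = 0.0520 m
margins: 0.2500+0.0400+0.0400 = 0.3300 m
S_min ≈ 0.0020+0.0006+0.0520+0.3300  ⇒  S_min = 3077/8000 m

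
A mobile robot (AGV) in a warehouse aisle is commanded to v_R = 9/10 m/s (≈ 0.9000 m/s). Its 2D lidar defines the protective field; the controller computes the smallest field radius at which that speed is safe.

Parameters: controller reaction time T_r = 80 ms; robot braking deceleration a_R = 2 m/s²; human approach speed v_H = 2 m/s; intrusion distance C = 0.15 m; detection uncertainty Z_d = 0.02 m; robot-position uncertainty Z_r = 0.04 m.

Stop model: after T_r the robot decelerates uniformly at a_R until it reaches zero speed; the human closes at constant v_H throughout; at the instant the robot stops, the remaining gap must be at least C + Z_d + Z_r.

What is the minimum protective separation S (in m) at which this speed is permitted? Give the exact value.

braking lasts T_s = (9/10)/2 = 0.4500 s
robot covers v_R·T_r = 0.9000·0.0800 = 0.0720 m before braking
braking distance = 0.9000²/(2·2.0000) = 0.2025 m
human over T_r+T_s: 2.0000·(0.0800+0.4500) = 1.0600 m
residual clearance needed = 0.1500+0.0200+0.0400 = 0.2100 m
S_min ≈ 0.0720+0.2025+1.0600+0.2100  ⇒  S_min = 3089/2000 m

S_min = 3089/2000 m = 1.5445 m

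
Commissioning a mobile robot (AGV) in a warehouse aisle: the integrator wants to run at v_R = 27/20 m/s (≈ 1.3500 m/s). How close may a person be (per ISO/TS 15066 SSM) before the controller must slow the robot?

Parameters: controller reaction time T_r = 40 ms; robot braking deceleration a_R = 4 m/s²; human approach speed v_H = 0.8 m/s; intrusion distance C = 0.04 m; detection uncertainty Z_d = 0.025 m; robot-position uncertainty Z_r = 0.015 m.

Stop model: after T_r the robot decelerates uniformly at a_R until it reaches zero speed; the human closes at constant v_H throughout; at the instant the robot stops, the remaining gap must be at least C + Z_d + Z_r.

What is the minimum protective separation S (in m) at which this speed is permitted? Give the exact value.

braking lasts T_s = (27/20)/4 = 0.3375 s
robot in T_r: 1.3500·0.0400 = 0.0540 m
braking distance = 1.3500²/(2·4.0000) = 0.2278 m
human over T_r+T_s: 0.8000·(0.0400+0.3375) = 0.3020 m
residual clearance needed = 0.0400+0.0250+0.0150 = 0.0800 m
S_min ≈ 0.0540+0.2278+0.3020+0.0800  ⇒  S_min = 10621/16000 m

S_min = 10621/16000 m = 0.6638 m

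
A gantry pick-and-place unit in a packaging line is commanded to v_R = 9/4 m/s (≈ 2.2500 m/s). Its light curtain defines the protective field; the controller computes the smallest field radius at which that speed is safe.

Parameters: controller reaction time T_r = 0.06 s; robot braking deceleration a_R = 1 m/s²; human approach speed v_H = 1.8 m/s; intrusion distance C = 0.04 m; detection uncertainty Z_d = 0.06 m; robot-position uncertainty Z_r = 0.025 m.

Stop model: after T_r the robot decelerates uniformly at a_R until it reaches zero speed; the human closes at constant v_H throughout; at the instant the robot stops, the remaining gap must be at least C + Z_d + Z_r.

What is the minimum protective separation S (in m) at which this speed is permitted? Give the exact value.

S_min = 27797/4000 m = 6.9493 m

stop time T_s = (9/4)/1 = 2.2500 s
robot covers v_R·T_r = 2.2500·0.0600 = 0.1350 m before braking
braking distance = 2.2500²/(2·1.0000) = 2.5312 m
human over T_r+T_s: 1.8000·(0.0600+2.2500) = 4.1580 m
C+Z_d+Z_r = 0.0400+0.0600+0.0250 = 0.1250 m
S_min ≈ 0.1350+2.5312+4.1580+0.1250  ⇒  S_min = 27797/4000 m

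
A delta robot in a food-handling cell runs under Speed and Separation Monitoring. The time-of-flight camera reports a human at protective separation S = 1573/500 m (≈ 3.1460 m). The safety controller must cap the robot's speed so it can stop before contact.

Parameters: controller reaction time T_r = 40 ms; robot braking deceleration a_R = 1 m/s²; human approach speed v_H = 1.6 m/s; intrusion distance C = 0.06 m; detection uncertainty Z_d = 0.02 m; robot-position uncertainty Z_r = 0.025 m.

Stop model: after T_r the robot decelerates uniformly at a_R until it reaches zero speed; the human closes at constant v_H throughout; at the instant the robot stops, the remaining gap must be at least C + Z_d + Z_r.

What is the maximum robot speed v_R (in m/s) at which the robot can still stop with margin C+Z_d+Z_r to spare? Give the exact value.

v_R_max = 13/10 m/s = 1.3000 m/s

quadratic (1/2)·v² + (41/25)·v + (-2977/1000) = 0
  disc = (41/25)² − 4·(1/2)·(-2977/1000) = 21609/2500 ; √disc = 147/50
  v_R = (−(41/25) + 147/50) / (2·(1/2)) = 13/10 m/s
check:
stop time T_s = (13/10)/1 = 1.3000 s
robot covers v_R·T_r = 1.3000·0.0400 = 0.0520 m before braking
robot under decel: 1.3000²/(2·1.0000) = 0.8450 m
human closes 1.6000·1.3400 = 2.1440 m
margins: 0.0600+0.0200+0.0250 = 0.1050 m
sum ≈ 0.0520+0.8450+2.1440+0.1050 ≈ 3.1460 m = S ✓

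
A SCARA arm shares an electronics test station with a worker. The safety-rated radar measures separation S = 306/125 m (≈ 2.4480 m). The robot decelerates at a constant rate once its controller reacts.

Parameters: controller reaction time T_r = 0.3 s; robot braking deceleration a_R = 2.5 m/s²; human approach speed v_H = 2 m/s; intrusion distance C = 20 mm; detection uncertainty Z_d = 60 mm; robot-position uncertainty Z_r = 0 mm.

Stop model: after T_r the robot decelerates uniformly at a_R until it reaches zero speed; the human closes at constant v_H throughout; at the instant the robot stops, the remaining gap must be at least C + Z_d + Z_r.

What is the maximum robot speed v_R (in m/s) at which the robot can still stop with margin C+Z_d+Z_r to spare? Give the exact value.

quadratic (1/5)·v² + (11/10)·v + (-221/125) = 0
  disc = (11/10)² − 4·(1/5)·(-221/125) = 6561/2500 ; √disc = 81/50
  v_R = (−(11/10) + 81/50) / (2·(1/5)) = 13/10 m/s
check:
T_s = v_R/a_R = (13/10)/(5/2) = 0.5200 s
reaction-phase robot travel = 1.3000·0.3000 = 0.3900 m
robot under decel: 1.3000²/(2·2.5000) = 0.3380 m
human over T_r+T_s: 2.0000·(0.3000+0.5200) = 1.6400 m
margins: 0.0200+0.0600+0.0000 = 0.0800 m
sum ≈ 0.3900+0.3380+1.6400+0.0800 ≈ 2.4480 m = S ✓

v_R_max = 13/10 m/s = 1.3000 m/s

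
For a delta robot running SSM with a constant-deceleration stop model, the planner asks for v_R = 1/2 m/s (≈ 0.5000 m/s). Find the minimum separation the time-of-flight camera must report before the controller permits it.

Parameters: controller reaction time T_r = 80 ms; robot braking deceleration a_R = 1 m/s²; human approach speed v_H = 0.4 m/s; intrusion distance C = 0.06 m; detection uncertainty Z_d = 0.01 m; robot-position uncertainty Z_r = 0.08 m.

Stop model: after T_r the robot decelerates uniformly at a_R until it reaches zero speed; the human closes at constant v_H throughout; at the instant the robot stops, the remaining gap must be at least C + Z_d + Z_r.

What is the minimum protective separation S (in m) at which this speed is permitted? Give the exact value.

braking lasts T_s = (1/2)/1 = 0.5000 s
robot covers v_R·T_r = 0.5000·0.0800 = 0.0400 m before braking
robot under decel: 0.5000²/(2·1.0000) = 0.1250 m
person approaches 0.4000·(0.0800+0.5000) = 0.2320 m
residual clearance needed = 0.0600+0.0100+0.0800 = 0.1500 m
S_min ≈ 0.0400+0.1250+0.2320+0.1500  ⇒  S_min = 547/1000 m

S_min = 547/1000 m = 0.5470 m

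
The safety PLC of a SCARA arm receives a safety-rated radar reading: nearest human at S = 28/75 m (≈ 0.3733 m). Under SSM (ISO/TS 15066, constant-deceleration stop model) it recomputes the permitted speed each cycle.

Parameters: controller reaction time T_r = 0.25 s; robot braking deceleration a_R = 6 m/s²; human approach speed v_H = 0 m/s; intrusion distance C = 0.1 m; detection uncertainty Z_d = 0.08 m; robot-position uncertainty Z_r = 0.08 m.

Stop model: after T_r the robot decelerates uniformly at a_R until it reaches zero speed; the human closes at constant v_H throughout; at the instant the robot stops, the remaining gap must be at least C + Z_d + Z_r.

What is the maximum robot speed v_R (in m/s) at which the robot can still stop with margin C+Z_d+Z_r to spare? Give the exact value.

quadratic (1/12)·v² + (1/4)·v + (-17/150) = 0
  disc = (1/4)² − 4·(1/12)·(-17/150) = 361/3600 ; √disc = 19/60
  v_R = (−(1/4) + 19/60) / (2·(1/12)) = 2/5 m/s
check:
stop time T_s = (2/5)/6 = 0.0667 s
reaction-phase robot travel = 0.4000·0.2500 = 0.1000 m
robot covers 0.4000·0.0667 − ½·6.0000·0.0667² = 0.0133 m while stopping
human closes 0.0000·0.3167 = 0.0000 m
margins: 0.1000+0.0800+0.0800 = 0.2600 m
sum ≈ 0.1000+0.0133+0.0000+0.2600 ≈ 0.3733 m = S ✓

v_R_max = 2/5 m/s = 0.4000 m/s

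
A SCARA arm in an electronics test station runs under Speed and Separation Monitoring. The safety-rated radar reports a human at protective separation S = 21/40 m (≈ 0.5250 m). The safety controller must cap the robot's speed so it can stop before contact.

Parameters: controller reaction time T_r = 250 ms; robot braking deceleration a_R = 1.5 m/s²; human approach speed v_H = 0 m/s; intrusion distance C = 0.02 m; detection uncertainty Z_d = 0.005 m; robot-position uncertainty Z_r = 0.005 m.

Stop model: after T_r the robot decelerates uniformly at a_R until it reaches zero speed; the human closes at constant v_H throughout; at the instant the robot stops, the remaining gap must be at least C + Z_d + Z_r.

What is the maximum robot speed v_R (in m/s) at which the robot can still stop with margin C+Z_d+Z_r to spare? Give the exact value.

collect terms ⇒ (1/3)·v_R² + (1/4)·v_R + (-99/200) = 0
  disc = (1/4)² − 4·(1/3)·(-99/200) = 289/400 ; √disc = 17/20
  v_R = (−(1/4) + 17/20) / (2·(1/3)) = 9/10 m/s
check:
stop time T_s = (9/10)/(3/2) = 0.6000 s
reaction-phase robot travel = 0.9000·0.2500 = 0.2250 m
robot under decel: 0.9000²/(2·1.5000) = 0.2700 m
human over T_r+T_s: 0.0000·(0.2500+0.6000) = 0.0000 m
residual clearance needed = 0.0200+0.0050+0.0050 = 0.0300 m
sum ≈ 0.2250+0.2700+0.0000+0.0300 ≈ 0.5250 m = S ✓

v_R_max = 9/10 m/s = 0.9000 m/s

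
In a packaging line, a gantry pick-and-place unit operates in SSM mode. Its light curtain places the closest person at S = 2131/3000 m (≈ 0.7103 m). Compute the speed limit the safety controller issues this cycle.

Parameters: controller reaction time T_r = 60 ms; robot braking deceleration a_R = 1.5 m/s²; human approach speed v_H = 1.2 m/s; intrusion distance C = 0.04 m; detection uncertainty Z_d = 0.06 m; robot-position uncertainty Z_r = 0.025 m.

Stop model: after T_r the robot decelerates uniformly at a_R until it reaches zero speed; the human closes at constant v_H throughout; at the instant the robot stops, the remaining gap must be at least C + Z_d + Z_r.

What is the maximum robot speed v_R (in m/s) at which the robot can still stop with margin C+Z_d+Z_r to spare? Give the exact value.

v_R_max = 1/2 m/s = 0.5000 m/s

collect terms ⇒ (1/3)·v_R² + (43/50)·v_R + (-77/150) = 0
  disc = (43/50)² − 4·(1/3)·(-77/150) = 32041/22500 ; √disc = 179/150
  v_R = (−(43/50) + 179/150) / (2·(1/3)) = 1/2 m/s
check:
stop time T_s = (1/2)/(3/2) = 0.3333 s
robot covers v_R·T_r = 0.5000·0.0600 = 0.0300 m before braking
robot under decel: 0.5000²/(2·1.5000) = 0.0833 m
human over T_r+T_s: 1.2000·(0.0600+0.3333) = 0.4720 m
residual clearance needed = 0.0400+0.0600+0.0250 = 0.1250 m
sum ≈ 0.0300+0.0833+0.4720+0.1250 ≈ 0.7103 m = S ✓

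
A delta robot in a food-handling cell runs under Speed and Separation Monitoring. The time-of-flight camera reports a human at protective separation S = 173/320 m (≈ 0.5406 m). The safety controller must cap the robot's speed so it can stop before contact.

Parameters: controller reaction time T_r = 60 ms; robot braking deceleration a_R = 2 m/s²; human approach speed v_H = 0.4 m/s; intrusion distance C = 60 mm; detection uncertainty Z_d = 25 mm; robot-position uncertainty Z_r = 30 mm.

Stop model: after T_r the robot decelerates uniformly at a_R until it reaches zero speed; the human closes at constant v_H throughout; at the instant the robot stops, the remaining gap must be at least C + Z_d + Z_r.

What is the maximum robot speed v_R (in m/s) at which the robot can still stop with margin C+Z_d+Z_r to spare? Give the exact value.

at the boundary: (1/4)·v² + (13/50)·v + (-3213/8000) = 0
  disc = (13/50)² − 4·(1/4)·(-3213/8000) = 18769/40000 ; √disc = 137/200
  v_R = (−(13/50) + 137/200) / (2·(1/4)) = 17/20 m/s
check:
braking lasts T_s = (17/20)/2 = 0.4250 s
reaction-phase robot travel = 0.8500·0.0600 = 0.0510 m
braking distance = 0.8500²/(2·2.0000) = 0.1806 m
person approaches 0.4000·(0.0600+0.4250) = 0.1940 m
residual clearance needed = 0.0600+0.0250+0.0300 = 0.1150 m
sum ≈ 0.0510+0.1806+0.1940+0.1150 ≈ 0.5406 m = S ✓

v_R_max = 17/20 m/s = 0.8500 m/s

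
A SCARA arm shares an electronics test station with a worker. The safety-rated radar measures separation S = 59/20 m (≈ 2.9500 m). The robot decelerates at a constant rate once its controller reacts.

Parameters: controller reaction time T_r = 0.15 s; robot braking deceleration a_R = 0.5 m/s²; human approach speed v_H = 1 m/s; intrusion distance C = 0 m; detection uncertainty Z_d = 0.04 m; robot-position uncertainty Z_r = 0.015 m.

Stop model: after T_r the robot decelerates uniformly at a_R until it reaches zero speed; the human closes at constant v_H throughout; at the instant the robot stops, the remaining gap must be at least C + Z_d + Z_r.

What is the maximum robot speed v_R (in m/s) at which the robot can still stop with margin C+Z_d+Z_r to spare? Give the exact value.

quadratic (1)·v² + (43/20)·v + (-549/200) = 0
  disc = (43/20)² − 4·(1)·(-549/200) = 6241/400 ; √disc = 79/20
  v_R = (−(43/20) + 79/20) / (2·(1)) = 9/10 m/s
check:
T_s = v_R/a_R = (9/10)/(1/2) = 1.8000 s
reaction-phase robot travel = 0.9000·0.1500 = 0.1350 m
robot under decel: 0.9000²/(2·0.5000) = 0.8100 m
human over T_r+T_s: 1.0000·(0.1500+1.8000) = 1.9500 m
C+Z_d+Z_r = 0.0000+0.0400+0.0150 = 0.0550 m
sum ≈ 0.1350+0.8100+1.9500+0.0550 ≈ 2.9500 m = S ✓

v_R_max = 9/10 m/s = 0.9000 m/s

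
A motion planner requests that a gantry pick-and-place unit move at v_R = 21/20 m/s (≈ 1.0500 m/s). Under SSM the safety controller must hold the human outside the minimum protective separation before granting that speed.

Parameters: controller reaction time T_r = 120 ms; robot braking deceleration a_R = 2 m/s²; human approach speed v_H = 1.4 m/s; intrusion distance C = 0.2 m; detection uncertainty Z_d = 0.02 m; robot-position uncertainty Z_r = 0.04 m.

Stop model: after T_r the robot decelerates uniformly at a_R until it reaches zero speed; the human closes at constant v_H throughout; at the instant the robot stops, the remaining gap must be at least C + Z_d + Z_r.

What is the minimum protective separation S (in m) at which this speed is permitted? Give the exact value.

braking lasts T_s = (21/20)/2 = 0.5250 s
robot covers v_R·T_r = 1.0500·0.1200 = 0.1260 m before braking
braking distance = 1.0500²/(2·2.0000) = 0.2756 m
person approaches 1.4000·(0.1200+0.5250) = 0.9030 m
C+Z_d+Z_r = 0.2000+0.0200+0.0400 = 0.2600 m
S_min ≈ 0.1260+0.2756+0.9030+0.2600  ⇒  S_min = 12517/8000 m

S_min = 12517/8000 m = 1.5646 m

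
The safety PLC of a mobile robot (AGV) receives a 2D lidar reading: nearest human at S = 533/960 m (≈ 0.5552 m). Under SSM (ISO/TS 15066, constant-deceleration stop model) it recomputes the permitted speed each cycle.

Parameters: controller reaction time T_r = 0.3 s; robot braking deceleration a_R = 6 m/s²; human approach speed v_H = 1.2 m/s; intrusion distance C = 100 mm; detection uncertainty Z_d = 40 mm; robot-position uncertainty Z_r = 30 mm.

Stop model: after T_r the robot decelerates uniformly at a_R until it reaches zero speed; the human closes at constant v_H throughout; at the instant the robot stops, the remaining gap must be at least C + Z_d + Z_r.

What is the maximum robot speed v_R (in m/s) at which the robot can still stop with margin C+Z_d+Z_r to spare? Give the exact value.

v_R_max = 1/20 m/s = 0.0500 m/s

collect terms ⇒ (1/12)·v_R² + (1/2)·v_R + (-121/4800) = 0
  disc = (1/2)² − 4·(1/12)·(-121/4800) = 3721/14400 ; √disc = 61/120
  v_R = (−(1/2) + 61/120) / (2·(1/12)) = 1/20 m/s
check:
T_s = v_R/a_R = (1/20)/6 = 0.0083 s
robot in T_r: 0.0500·0.3000 = 0.0150 m
robot covers 0.0500·0.0083 − ½·6.0000·0.0083² = 0.0002 m while stopping
person approaches 1.2000·(0.3000+0.0083) = 0.3700 m
margins: 0.1000+0.0400+0.0300 = 0.1700 m
sum ≈ 0.0150+0.0002+0.3700+0.1700 ≈ 0.5552 m = S ✓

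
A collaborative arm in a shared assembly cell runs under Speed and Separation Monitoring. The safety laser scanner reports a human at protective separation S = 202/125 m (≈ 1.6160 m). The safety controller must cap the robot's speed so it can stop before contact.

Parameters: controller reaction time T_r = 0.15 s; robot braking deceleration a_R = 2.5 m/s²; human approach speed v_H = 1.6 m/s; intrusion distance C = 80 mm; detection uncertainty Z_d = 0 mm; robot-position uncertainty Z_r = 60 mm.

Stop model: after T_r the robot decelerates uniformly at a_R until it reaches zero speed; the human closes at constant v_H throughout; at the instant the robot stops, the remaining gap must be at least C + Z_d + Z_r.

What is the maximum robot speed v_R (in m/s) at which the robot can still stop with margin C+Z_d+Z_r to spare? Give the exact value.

v_R_max = 6/5 m/s = 1.2000 m/s

collect terms ⇒ (1/5)·v_R² + (79/100)·v_R + (-309/250) = 0
  disc = (79/100)² − 4·(1/5)·(-309/250) = 16129/10000 ; √disc = 127/100
  v_R = (−(79/100) + 127/100) / (2·(1/5)) = 6/5 m/s
check:
stop time T_s = (6/5)/(5/2) = 0.4800 s
reaction-phase robot travel = 1.2000·0.1500 = 0.1800 m
braking distance = 1.2000²/(2·2.5000) = 0.2880 m
person approaches 1.6000·(0.1500+0.4800) = 1.0080 m
residual clearance needed = 0.0800+0.0000+0.0600 = 0.1400 m
sum ≈ 0.1800+0.2880+1.0080+0.1400 ≈ 1.6160 m = S ✓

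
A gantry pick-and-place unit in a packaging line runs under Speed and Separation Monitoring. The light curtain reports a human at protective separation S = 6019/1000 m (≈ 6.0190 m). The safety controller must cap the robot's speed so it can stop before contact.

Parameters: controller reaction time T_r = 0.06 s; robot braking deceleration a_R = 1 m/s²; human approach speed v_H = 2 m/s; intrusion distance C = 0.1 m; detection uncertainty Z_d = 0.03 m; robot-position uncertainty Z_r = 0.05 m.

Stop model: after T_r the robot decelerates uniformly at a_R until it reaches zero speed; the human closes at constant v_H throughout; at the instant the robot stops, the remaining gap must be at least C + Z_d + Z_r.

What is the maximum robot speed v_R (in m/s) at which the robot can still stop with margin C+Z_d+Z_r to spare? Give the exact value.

v_R_max = 19/10 m/s = 1.9000 m/s

at the boundary: (1/2)·v² + (103/50)·v + (-5719/1000) = 0
  disc = (103/50)² − 4·(1/2)·(-5719/1000) = 9801/625 ; √disc = 99/25
  v_R = (−(103/50) + 99/25) / (2·(1/2)) = 19/10 m/s
check:
stop time T_s = (19/10)/1 = 1.9000 s
reaction-phase robot travel = 1.9000·0.0600 = 0.1140 m
robot covers 1.9000·1.9000 − ½·1.0000·1.9000² = 1.8050 m while stopping
human over T_r+T_s: 2.0000·(0.0600+1.9000) = 3.9200 m
residual clearance needed = 0.1000+0.0300+0.0500 = 0.1800 m
sum ≈ 0.1140+1.8050+3.9200+0.1800 ≈ 6.0190 m = S ✓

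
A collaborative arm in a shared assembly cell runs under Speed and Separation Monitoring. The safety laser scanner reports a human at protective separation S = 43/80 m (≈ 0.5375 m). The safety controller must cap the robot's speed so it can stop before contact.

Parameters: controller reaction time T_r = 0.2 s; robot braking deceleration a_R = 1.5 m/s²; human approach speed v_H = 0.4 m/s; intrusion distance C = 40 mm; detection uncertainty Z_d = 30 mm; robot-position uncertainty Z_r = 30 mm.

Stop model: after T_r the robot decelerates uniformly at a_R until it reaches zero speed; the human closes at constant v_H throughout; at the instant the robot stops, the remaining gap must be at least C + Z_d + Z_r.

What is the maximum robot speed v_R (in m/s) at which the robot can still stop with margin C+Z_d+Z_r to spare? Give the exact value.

v_R_max = 11/20 m/s = 0.5500 m/s

quadratic (1/3)·v² + (7/15)·v + (-143/400) = 0
  disc = (7/15)² − 4·(1/3)·(-143/400) = 25/36 ; √disc = 5/6
  v_R = (−(7/15) + 5/6) / (2·(1/3)) = 11/20 m/s
check:
braking lasts T_s = (11/20)/(3/2) = 0.3667 s
reaction-phase robot travel = 0.5500·0.2000 = 0.1100 m
robot under decel: 0.5500²/(2·1.5000) = 0.1008 m
human closes 0.4000·0.5667 = 0.2267 m
margins: 0.0400+0.0300+0.0300 = 0.1000 m
sum ≈ 0.1100+0.1008+0.2267+0.1000 ≈ 0.5375 m = S ✓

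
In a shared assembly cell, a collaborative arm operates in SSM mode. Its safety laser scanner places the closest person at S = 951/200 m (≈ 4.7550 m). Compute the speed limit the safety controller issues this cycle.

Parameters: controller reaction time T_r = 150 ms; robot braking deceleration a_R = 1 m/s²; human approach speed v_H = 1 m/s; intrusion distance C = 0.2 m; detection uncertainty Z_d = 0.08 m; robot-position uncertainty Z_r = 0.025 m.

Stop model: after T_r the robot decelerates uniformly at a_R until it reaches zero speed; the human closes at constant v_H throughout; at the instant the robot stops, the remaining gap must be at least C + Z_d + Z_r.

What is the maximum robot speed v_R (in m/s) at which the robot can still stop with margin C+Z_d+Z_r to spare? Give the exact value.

v_R_max = 2 m/s = 2.0000 m/s

collect terms ⇒ (1/2)·v_R² + (23/20)·v_R + (-43/10) = 0
  disc = (23/20)² − 4·(1/2)·(-43/10) = 3969/400 ; √disc = 63/20
  v_R = (−(23/20) + 63/20) / (2·(1/2)) = 2 m/s
check:
T_s = v_R/a_R = 2/1 = 2.0000 s
reaction-phase robot travel = 2.0000·0.1500 = 0.3000 m
robot under decel: 2.0000²/(2·1.0000) = 2.0000 m
human closes 1.0000·2.1500 = 2.1500 m
C+Z_d+Z_r = 0.2000+0.0800+0.0250 = 0.3050 m
sum ≈ 0.3000+2.0000+2.1500+0.3050 ≈ 4.7550 m = S ✓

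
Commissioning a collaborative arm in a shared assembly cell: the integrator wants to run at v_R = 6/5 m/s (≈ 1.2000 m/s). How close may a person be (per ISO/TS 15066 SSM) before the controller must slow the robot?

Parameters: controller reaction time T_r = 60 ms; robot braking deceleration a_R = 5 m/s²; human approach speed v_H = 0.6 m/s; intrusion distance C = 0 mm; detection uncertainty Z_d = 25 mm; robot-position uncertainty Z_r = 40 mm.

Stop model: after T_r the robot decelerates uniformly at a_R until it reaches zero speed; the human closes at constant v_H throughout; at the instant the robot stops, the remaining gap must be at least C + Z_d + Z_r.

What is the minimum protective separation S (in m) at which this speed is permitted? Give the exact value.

stop time T_s = (6/5)/5 = 0.2400 s
reaction-phase robot travel = 1.2000·0.0600 = 0.0720 m
robot covers 1.2000·0.2400 − ½·5.0000·0.2400² = 0.1440 m while stopping
person approaches 0.6000·(0.0600+0.2400) = 0.1800 m
margins: 0.0000+0.0250+0.0400 = 0.0650 m
S_min ≈ 0.0720+0.1440+0.1800+0.0650  ⇒  S_min = 461/1000 m

S_min = 461/1000 m = 0.4610 m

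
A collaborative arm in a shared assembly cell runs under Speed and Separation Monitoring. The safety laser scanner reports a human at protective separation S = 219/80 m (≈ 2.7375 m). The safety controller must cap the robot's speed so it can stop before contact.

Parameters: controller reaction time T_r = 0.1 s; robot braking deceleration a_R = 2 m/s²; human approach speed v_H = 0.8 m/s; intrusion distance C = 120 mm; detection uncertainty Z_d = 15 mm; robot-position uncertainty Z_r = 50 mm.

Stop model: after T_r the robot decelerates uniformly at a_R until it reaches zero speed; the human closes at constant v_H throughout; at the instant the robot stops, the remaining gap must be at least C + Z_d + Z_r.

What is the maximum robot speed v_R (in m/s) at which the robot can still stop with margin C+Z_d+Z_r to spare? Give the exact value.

quadratic (1/4)·v² + (1/2)·v + (-989/400) = 0
  disc = (1/2)² − 4·(1/4)·(-989/400) = 1089/400 ; √disc = 33/20
  v_R = (−(1/2) + 33/20) / (2·(1/4)) = 23/10 m/s
check:
T_s = v_R/a_R = (23/10)/2 = 1.1500 s
reaction-phase robot travel = 2.3000·0.1000 = 0.2300 m
robot covers 2.3000·1.1500 − ½·2.0000·1.1500² = 1.3225 m while stopping
person approaches 0.8000·(0.1000+1.1500) = 1.0000 m
C+Z_d+Z_r = 0.1200+0.0150+0.0500 = 0.1850 m
sum ≈ 0.2300+1.3225+1.0000+0.1850 ≈ 2.7375 m = S ✓

v_R_max = 23/10 m/s = 2.3000 m/s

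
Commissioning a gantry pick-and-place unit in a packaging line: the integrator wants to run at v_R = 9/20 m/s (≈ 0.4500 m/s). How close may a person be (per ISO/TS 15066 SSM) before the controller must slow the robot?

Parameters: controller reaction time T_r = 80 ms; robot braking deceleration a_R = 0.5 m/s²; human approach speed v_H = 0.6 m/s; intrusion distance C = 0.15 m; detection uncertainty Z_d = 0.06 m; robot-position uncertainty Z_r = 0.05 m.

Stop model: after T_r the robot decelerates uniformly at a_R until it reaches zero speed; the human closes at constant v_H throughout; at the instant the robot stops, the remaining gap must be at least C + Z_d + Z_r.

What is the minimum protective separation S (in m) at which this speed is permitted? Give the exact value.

T_s = v_R/a_R = (9/20)/(1/2) = 0.9000 s
robot in T_r: 0.4500·0.0800 = 0.0360 m
braking distance = 0.4500²/(2·0.5000) = 0.2025 m
person approaches 0.6000·(0.0800+0.9000) = 0.5880 m
residual clearance needed = 0.1500+0.0600+0.0500 = 0.2600 m
S_min ≈ 0.0360+0.2025+0.5880+0.2600  ⇒  S_min = 2173/2000 m

S_min = 2173/2000 m = 1.0865 m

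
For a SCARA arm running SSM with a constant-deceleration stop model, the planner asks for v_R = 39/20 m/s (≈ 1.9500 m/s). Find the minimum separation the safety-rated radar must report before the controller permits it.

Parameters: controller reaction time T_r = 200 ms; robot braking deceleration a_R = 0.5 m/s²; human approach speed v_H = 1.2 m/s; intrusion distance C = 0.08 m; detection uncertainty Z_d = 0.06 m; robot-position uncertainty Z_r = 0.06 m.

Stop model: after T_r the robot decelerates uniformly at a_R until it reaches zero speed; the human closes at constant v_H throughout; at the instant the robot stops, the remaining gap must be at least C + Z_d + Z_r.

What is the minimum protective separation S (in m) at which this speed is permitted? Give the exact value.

stop time T_s = (39/20)/(1/2) = 3.9000 s
reaction-phase robot travel = 1.9500·0.2000 = 0.3900 m
braking distance = 1.9500²/(2·0.5000) = 3.8025 m
person approaches 1.2000·(0.2000+3.9000) = 4.9200 m
C+Z_d+Z_r = 0.0800+0.0600+0.0600 = 0.2000 m
S_min ≈ 0.3900+3.8025+4.9200+0.2000  ⇒  S_min = 149/16 m

S_min = 149/16 m = 9.3125 m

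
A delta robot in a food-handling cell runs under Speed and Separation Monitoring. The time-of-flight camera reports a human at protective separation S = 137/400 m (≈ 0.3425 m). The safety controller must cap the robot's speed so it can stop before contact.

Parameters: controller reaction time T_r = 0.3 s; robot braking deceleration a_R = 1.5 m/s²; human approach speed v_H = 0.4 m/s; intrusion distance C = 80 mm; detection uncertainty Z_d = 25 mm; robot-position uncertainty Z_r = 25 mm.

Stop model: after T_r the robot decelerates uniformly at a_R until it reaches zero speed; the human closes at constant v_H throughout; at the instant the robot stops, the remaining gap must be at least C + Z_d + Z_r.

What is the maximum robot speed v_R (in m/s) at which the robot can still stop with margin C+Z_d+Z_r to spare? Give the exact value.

v_R_max = 3/20 m/s = 0.1500 m/s

collect terms ⇒ (1/3)·v_R² + (17/30)·v_R + (-37/400) = 0
  disc = (17/30)² − 4·(1/3)·(-37/400) = 4/9 ; √disc = 2/3
  v_R = (−(17/30) + 2/3) / (2·(1/3)) = 3/20 m/s
check:
T_s = v_R/a_R = (3/20)/(3/2) = 0.1000 s
robot covers v_R·T_r = 0.1500·0.3000 = 0.0450 m before braking
braking distance = 0.1500²/(2·1.5000) = 0.0075 m
person approaches 0.4000·(0.3000+0.1000) = 0.1600 m
residual clearance needed = 0.0800+0.0250+0.0250 = 0.1300 m
sum ≈ 0.0450+0.0075+0.1600+0.1300 ≈ 0.3425 m = S ✓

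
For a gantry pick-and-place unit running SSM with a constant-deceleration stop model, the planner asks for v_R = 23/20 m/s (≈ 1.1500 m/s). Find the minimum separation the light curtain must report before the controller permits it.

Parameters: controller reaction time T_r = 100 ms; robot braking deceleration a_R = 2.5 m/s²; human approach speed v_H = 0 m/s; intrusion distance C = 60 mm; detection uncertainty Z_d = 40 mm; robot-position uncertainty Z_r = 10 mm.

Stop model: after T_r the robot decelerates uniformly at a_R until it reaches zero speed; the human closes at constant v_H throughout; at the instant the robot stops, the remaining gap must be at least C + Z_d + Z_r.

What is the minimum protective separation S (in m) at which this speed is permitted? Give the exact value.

S_min = 979/2000 m = 0.4895 m

stop time T_s = (23/20)/(5/2) = 0.4600 s
robot covers v_R·T_r = 1.1500·0.1000 = 0.1150 m before braking
braking distance = 1.1500²/(2·2.5000) = 0.2645 m
human closes 0.0000·0.5600 = 0.0000 m
C+Z_d+Z_r = 0.0600+0.0400+0.0100 = 0.1100 m
S_min ≈ 0.1150+0.2645+0.0000+0.1100  ⇒  S_min = 979/2000 m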